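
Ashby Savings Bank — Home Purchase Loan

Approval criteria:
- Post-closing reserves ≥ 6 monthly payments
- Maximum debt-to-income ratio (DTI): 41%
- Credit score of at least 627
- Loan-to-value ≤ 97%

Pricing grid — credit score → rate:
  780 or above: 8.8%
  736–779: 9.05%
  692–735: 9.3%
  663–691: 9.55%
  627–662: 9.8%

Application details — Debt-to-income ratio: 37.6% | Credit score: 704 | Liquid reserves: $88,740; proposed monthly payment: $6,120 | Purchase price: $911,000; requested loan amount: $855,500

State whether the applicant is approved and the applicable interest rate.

Credit score 704 ≥ 627 (meets minimum)
LTV: 855,500 ÷ 911,000 = 93.9%, within 97% cap
Liquid reserves cover 88,740/6,120 = 14.5 months — ≥ 6 required
Debt-to-income 37.6% vs 41% cap — pass
All requirements met. Score 704 falls in the 692–735 tier → 9.3%.

Approved at 9.3%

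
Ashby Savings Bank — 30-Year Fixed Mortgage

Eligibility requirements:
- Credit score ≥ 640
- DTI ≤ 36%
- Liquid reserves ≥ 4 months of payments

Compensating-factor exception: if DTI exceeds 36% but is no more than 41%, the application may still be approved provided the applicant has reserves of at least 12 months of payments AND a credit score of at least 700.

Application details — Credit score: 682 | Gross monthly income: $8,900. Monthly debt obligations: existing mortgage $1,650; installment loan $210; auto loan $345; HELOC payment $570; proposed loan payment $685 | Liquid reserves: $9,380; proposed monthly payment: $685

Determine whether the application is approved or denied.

Denied

Credit score 682 ≥ 640 (meets base)
Total debts = (1,650 + 210 + 345 + 570 + 685) = 3,460. DTI = 3,460/8,900 = 38.9% > 36% — standard DTI limit exceeded.
Reserves: 9,380 ÷ 685 = 13.7 months (meets 4-month minimum)
DTI 38.9% is within the 36%–41% exception band; checking compensating factors.
Reserves 13.7 ≥ 12 months; credit score 682 < 700.
Compensating-factor requirement not fully met.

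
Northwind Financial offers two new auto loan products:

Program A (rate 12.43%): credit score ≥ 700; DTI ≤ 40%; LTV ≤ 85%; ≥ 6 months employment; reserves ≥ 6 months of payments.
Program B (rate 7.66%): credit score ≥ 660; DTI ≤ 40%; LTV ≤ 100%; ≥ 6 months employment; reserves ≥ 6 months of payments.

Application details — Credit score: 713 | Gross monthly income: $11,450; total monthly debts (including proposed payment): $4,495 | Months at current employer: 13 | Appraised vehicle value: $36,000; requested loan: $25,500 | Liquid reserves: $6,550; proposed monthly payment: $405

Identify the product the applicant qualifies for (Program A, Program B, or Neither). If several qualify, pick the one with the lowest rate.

DTI = 4,495/11,450 = 39.3%.
LTV = 25,500/36,000 = 70.8%.
Reserves = 6,550/405 = 16.2 months.
Program A: score 713 ≥ 700; DTI 39.3% ≤ 40%; LTV 70.8% ≤ 85%; employment 13 ≥ 6 mo; reserves 16.2 ≥ 6 mo → qualifies.
Program B: score 713 ≥ 660; DTI 39.3% ≤ 40%; LTV 70.8% ≤ 100%; employment 13 ≥ 6 mo; reserves 16.2 ≥ 6 mo → qualifies.
Qualifying: Program A, Program B. Lowest rate is 7.66% → Program B.

Program B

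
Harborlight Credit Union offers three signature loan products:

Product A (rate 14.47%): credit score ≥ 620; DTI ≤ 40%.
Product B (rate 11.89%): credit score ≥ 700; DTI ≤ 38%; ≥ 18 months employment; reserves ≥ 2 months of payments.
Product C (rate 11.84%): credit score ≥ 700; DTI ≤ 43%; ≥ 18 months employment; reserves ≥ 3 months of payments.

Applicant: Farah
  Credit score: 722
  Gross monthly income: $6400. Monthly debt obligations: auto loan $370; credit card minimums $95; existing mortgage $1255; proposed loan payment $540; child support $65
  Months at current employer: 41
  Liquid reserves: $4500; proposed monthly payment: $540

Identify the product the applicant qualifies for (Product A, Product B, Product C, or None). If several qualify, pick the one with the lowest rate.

Total debts = (370 + 95 + 1,255 + 540 + 65) = 2,325; DTI = 2,325/6,400 = 36.3%.
Reserves = 4,500/540 = 8.3 months.
Product A: score 722 ≥ 620; DTI 36.3% ≤ 40% → qualifies.
Product B: score 722 ≥ 700; DTI 36.3% ≤ 38%; employment 41 ≥ 18 mo; reserves 8.3 ≥ 2 mo → qualifies.
Product C: score 722 ≥ 700; DTI 36.3% ≤ 43%; employment 41 ≥ 18 mo; reserves 8.3 ≥ 3 mo → qualifies.
Qualifying: Product A, Product B, Product C. Lowest rate is 11.84% → Product C.

Product C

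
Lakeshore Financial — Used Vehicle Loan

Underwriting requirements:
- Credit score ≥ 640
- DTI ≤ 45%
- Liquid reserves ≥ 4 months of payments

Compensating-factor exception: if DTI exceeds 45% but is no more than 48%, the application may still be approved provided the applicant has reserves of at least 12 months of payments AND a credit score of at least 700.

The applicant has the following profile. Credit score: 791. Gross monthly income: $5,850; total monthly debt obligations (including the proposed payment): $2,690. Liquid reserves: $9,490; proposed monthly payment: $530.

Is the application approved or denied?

Approved

Credit score 791 ≥ 640 (meets base)
DTI: 2,690 ÷ 5,850 = 46%, over the 45% base limit.
Reserves = 9,490/530 = 17.9 months ≥ 4
46% falls in the override range (45%–48%), so the compensating-factor test applies.
Reserves 17.9 ≥ 12 months; credit score 791 ≥ 700.
Both compensating conditions met → exception applies.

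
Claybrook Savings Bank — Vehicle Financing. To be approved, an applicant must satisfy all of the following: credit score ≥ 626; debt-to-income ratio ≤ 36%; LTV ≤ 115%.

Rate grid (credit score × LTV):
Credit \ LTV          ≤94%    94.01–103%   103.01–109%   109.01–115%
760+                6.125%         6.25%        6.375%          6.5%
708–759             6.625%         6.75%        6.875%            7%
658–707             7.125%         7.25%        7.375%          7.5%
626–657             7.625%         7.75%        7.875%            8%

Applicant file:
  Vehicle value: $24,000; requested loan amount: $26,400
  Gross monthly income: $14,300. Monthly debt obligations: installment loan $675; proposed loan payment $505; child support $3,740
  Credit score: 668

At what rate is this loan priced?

7.5%

Credit score 668 ≥ 626; Total monthly debts = (675 + 505 + 3,740) = 4,920. DTI = 4,920/14,300 = 34.4% ≤ 36%
Loan-to-value = 26,400/24,000 = 110% — pass (115% max)
Score 668 is in the 658–707 band; LTV 110% is in the 109.01–115% band → 7.5%.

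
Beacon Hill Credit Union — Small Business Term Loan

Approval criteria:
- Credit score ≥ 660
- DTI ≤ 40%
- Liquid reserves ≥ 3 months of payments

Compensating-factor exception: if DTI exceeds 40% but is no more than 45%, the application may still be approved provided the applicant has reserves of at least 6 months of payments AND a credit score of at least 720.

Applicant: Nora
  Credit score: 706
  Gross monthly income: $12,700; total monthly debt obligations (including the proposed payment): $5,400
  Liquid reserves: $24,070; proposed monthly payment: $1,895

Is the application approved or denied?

Denied

Credit score 706 ≥ 660 (meets base)
DTI = 5,400/12,700 = 42.5% > 40% — standard DTI limit exceeded.
Reserves: 24,070 ÷ 1,895 = 12.7 months (meets 3-month minimum)
42.5% falls in the override range (40%–45%), so the compensating-factor test applies.
Override check — reserves: 12.7 mo (ok); score: 706 (below 720).
Override conditions not both satisfied; exception does not apply.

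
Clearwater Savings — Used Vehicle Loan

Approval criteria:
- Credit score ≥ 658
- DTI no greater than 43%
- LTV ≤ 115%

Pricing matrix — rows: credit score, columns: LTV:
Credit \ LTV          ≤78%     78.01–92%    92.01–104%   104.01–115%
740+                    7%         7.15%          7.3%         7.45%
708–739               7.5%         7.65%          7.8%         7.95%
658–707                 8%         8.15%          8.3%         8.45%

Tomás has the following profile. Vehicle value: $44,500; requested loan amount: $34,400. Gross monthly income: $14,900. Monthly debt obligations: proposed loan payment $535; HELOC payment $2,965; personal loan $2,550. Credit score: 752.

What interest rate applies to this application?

Credit score 752 ≥ 658; Total monthly debts = (535 + 2,965 + 2,550) = 6,050. Debt-to-income = 6,050/14,900 = 40.6% — meets 43% limit
LTV: 34,400 ÷ 44,500 = 77.3%, within 115% cap
Row: 752 falls in 740+. Column: 77.3% falls in ≤78%. Rate = 7%.

7%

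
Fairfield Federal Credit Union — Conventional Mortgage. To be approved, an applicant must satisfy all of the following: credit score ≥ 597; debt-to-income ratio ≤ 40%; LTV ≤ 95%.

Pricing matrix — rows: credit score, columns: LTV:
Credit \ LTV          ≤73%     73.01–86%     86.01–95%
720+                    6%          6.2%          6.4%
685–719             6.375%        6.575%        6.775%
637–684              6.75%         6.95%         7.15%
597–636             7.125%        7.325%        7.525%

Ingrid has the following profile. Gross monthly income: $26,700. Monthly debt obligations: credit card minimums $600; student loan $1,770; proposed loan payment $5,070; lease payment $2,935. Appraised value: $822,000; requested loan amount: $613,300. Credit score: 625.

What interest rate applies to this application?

7.325%

Credit score 625 ≥ 597; Total monthly debts = (600 + 1,770 + 5,070 + 2,935) = 10,375. DTI: 10,375 ÷ 26,700 = 38.9%, within the 40% cap
LTV = 613,300/822,000 = 74.6% ≤ 95%
Credit 625 → row 597–636; LTV 74.6% → column 73.01–86%. Grid cell → 7.325%.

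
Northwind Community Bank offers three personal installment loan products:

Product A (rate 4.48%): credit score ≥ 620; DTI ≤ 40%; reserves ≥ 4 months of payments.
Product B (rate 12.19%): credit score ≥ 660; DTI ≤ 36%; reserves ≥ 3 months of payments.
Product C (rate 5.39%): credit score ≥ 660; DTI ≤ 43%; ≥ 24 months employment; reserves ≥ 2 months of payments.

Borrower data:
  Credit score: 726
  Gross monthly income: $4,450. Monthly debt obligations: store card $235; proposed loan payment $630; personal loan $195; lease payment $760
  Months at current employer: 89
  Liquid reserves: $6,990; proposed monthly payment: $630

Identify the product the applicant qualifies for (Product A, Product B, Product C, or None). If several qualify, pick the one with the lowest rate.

Product C

Total debts = (235 + 630 + 195 + 760) = 1,820; DTI = 1,820/4,450 = 40.9%.
Reserves = 6,990/630 = 11.1 months.
Product A: score 726 ≥ 620; DTI 40.9% > 40%; reserves 11.1 ≥ 4 mo → does not qualify.
Product B: score 726 ≥ 660; DTI 40.9% > 36%; reserves 11.1 ≥ 3 mo → does not qualify.
Product C: score 726 ≥ 660; DTI 40.9% ≤ 43%; employment 89 ≥ 24 mo; reserves 11.1 ≥ 2 mo → qualifies.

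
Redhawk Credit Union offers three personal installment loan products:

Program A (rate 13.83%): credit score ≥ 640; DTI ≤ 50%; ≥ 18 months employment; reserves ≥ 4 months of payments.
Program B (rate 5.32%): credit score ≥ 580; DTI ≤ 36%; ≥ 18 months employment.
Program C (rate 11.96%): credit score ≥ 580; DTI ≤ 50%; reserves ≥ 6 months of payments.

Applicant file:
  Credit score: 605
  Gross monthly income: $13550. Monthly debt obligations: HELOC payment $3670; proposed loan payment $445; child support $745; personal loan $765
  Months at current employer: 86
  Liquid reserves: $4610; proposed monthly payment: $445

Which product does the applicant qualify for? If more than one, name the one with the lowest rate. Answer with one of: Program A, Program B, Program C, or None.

Total debts = (3,670 + 445 + 745 + 765) = 5,625; DTI = 5,625/13,550 = 41.5%.
Reserves = 4,610/445 = 10.4 months.
Program A: score 605 < 640; DTI 41.5% ≤ 50%; employment 86 ≥ 18 mo; reserves 10.4 ≥ 4 mo → does not qualify.
Program B: score 605 ≥ 580; DTI 41.5% > 36%; employment 86 ≥ 18 mo → does not qualify.
Program C: score 605 ≥ 580; DTI 41.5% ≤ 50%; reserves 10.4 ≥ 6 mo → qualifies.

Program C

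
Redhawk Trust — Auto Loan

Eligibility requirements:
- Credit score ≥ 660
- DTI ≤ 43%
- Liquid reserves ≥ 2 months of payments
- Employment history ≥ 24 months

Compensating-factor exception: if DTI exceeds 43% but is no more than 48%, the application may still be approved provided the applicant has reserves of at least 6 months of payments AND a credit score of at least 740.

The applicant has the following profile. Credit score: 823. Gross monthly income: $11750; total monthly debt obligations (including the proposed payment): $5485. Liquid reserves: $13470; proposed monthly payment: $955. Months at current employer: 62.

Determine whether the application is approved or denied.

Credit score 823 ≥ 660 (meets base)
DTI: 5,485 ÷ 11,750 = 46.7%, over the 43% base limit.
Reserves = 13,470/955 = 14.1 months ≥ 2
Employment 62 ≥ 24 months
46.7% falls in the override range (43%–48%), so the compensating-factor test applies.
Reserves 14.1 ≥ 6 months; credit score 823 ≥ 740.
Both override conditions satisfied; DTI exception granted.

Approved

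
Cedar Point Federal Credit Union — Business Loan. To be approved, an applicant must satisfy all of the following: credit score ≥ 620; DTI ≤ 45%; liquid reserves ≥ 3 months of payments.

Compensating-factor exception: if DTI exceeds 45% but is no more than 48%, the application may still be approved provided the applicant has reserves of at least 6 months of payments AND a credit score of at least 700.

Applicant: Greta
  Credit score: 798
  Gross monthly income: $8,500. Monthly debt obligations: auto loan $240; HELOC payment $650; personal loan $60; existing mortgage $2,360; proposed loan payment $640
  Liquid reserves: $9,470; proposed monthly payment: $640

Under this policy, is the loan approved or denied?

Credit score 798 ≥ 620 (meets base)
Total debts = (240 + 650 + 60 + 2,360 + 640) = 3,950. DTI = 3,950/8,500 = 46.5% > 45% — standard DTI limit exceeded.
Reserves = 9,470/640 = 14.8 months ≥ 3
DTI 46.5% is within the 45%–48% exception band; checking compensating factors.
Reserves 14.8 ≥ 6 months; credit score 798 ≥ 700.
Both compensating conditions met → exception applies.

Approved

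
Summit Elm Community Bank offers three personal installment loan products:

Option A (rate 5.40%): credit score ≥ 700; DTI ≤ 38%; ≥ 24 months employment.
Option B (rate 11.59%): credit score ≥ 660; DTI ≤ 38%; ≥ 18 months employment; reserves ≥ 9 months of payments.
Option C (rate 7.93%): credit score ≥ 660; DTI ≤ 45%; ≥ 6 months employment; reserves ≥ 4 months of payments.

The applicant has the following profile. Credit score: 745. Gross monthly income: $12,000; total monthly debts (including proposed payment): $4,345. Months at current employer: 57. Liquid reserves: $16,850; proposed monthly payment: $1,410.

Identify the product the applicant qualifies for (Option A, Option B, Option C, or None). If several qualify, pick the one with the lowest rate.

DTI = 4,345/12,000 = 36.2%.
Reserves = 16,850/1,410 = 12.0 months.
Option A: score 745 ≥ 700; DTI 36.2% ≤ 38%; employment 57 ≥ 24 mo → qualifies.
Option B: score 745 ≥ 660; DTI 36.2% ≤ 38%; employment 57 ≥ 18 mo; reserves 12.0 ≥ 9 mo → qualifies.
Option C: score 745 ≥ 660; DTI 36.2% ≤ 45%; employment 57 ≥ 6 mo; reserves 12.0 ≥ 4 mo → qualifies.
Qualifying: Option A, Option B, Option C. Lowest rate is 5.40% → Option A.

Option A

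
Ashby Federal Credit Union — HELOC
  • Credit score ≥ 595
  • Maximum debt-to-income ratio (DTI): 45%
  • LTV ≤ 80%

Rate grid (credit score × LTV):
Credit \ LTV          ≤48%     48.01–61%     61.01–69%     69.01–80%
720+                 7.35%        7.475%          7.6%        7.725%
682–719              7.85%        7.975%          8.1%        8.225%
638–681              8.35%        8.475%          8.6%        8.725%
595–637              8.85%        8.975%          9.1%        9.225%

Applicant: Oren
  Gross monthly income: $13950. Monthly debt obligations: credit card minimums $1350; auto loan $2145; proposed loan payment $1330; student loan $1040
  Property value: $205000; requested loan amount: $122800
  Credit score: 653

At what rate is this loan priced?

Credit score 653 ≥ 595; Total monthly debts = (1,350 + 2,145 + 1,330 + 1,040) = 5,865. DTI: 5,865 ÷ 13,950 = 42%, within the 45% cap
LTV: 122,800 ÷ 205,000 = 59.9%, within 80% cap
Score 653 is in the 638–681 band; LTV 59.9% is in the 48.01–61% band → 8.475%.

8.475%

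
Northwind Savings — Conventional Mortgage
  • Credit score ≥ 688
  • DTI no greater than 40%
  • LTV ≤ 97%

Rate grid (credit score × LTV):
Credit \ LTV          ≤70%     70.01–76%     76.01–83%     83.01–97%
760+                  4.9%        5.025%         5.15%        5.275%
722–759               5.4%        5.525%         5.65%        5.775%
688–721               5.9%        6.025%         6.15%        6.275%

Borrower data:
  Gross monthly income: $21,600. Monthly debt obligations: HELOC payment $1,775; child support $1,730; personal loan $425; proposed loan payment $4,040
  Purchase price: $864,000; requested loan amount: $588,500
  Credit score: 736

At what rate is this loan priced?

5.4%

Credit score 736 ≥ 688; Total monthly debts = (1,775 + 1,730 + 425 + 4,040) = 7,970. DTI = 7,970/21,600 = 36.9% ≤ 40%
LTV: 588,500 ÷ 864,000 = 68.1%, within 97% cap
Credit 736 → row 722–759; LTV 68.1% → column ≤70%. Grid cell → 5.4%.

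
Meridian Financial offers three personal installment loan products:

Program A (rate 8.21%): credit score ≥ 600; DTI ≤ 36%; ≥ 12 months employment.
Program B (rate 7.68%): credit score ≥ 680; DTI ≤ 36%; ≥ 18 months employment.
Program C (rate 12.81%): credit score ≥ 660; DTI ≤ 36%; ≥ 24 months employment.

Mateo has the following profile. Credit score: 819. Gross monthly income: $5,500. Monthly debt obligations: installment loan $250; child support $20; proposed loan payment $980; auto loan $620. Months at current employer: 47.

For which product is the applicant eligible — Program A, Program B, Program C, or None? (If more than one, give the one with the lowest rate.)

Total debts = (250 + 20 + 980 + 620) = 1,870; DTI = 1,870/5,500 = 34%.
Program A: score 819 ≥ 600; DTI 34% ≤ 36%; employment 47 ≥ 12 mo → qualifies.
Program B: score 819 ≥ 680; DTI 34% ≤ 36%; employment 47 ≥ 18 mo → qualifies.
Program C: score 819 ≥ 660; DTI 34% ≤ 36%; employment 47 ≥ 24 mo → qualifies.
Qualifying: Program A, Program B, Program C. Lowest rate is 7.68% → Program B.

Program B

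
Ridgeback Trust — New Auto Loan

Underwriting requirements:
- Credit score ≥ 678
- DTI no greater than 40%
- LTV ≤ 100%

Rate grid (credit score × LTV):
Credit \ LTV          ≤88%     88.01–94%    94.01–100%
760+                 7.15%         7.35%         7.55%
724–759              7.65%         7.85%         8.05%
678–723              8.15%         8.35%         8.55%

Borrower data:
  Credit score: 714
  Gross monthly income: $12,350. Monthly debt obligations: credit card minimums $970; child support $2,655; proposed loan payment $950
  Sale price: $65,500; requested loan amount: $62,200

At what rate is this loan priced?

8.55%

Credit score 714 ≥ 678; Total monthly debts = (970 + 2,655 + 950) = 4,575. DTI = 4,575/12,350 = 37% ≤ 40%
Loan-to-value = 62,200/65,500 = 95% — pass (100% max)
Score 714 is in the 678–723 band; LTV 95% is in the 94.01–100% band → 8.55%.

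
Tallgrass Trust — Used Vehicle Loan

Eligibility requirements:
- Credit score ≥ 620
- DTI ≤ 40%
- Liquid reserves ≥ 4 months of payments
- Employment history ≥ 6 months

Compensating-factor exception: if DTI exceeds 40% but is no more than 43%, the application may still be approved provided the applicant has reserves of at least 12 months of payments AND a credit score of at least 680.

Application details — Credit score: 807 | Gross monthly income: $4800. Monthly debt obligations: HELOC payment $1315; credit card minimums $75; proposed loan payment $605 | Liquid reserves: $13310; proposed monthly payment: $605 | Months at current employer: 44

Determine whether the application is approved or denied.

Credit score 807 ≥ 620 (meets base)
Total debts = (1,315 + 75 + 605) = 1,995. DTI: 1,995 ÷ 4,800 = 41.6%, over the 40% base limit.
Reserves = 13,310/605 = 22.0 months ≥ 4
Employment 44 ≥ 6 months
41.6% falls in the override range (40%–43%), so the compensating-factor test applies.
Override check — reserves: 22.0 mo (ok); score: 807 (ok).
Both override conditions satisfied; DTI exception granted.

Approved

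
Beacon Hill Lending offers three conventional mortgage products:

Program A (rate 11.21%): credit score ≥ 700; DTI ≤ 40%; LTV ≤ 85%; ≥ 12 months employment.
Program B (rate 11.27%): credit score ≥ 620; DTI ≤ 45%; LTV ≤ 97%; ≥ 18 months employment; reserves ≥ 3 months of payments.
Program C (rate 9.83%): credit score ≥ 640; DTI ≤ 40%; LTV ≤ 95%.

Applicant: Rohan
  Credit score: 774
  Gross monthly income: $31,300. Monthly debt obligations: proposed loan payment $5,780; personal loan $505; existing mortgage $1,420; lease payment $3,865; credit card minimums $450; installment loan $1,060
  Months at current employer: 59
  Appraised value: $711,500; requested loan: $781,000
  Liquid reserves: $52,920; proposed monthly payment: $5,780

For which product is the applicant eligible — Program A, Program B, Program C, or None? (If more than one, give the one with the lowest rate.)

Total debts = (5,780 + 505 + 1,420 + 3,865 + 450 + 1,060) = 13,080; DTI = 13,080/31,300 = 41.8%.
LTV = 781,000/711,500 = 109.8%.
Reserves = 52,920/5,780 = 9.2 months.
Program A: score 774 ≥ 700; DTI 41.8% > 40%; LTV 109.8% > 85%; employment 59 ≥ 12 mo → does not qualify.
Program B: score 774 ≥ 620; DTI 41.8% ≤ 45%; LTV 109.8% > 97%; employment 59 ≥ 18 mo; reserves 9.2 ≥ 3 mo → does not qualify.
Program C: score 774 ≥ 640; DTI 41.8% > 40%; LTV 109.8% > 95% → does not qualify.

None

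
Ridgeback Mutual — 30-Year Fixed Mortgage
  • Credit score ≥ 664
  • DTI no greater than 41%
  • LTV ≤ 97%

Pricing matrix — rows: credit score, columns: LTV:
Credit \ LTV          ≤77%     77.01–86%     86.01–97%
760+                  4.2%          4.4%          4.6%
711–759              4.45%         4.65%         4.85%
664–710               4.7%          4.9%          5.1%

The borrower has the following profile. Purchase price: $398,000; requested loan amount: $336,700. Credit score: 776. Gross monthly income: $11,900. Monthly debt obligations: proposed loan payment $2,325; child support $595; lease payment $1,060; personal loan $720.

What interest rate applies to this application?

4.4%

Credit score 776 ≥ 664; Total monthly debts = (2,325 + 595 + 1,060 + 720) = 4,700. DTI: 4,700 ÷ 11,900 = 39.5%, within the 41% cap
LTV: 336,700 ÷ 398,000 = 84.6%, within 97% cap
Score 776 is in the 760+ band; LTV 84.6% is in the 77.01–86% band → 4.4%.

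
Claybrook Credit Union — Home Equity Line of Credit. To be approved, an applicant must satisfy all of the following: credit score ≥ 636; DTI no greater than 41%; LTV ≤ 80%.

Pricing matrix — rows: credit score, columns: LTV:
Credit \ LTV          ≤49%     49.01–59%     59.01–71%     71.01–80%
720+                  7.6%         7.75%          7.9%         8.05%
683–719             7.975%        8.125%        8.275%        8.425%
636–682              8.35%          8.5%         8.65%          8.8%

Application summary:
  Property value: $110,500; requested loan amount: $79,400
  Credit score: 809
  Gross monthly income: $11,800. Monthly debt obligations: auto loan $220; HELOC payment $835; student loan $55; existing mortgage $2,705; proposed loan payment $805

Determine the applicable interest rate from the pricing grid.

8.05%

Credit score 809 ≥ 636; Total monthly debts = (220 + 835 + 55 + 2,705 + 805) = 4,620. DTI: 4,620 ÷ 11,800 = 39.2%, within the 41% cap
LTV = 79,400/110,500 = 71.9% ≤ 80%
Row: 809 falls in 720+. Column: 71.9% falls in 71.01–80%. Rate = 8.05%.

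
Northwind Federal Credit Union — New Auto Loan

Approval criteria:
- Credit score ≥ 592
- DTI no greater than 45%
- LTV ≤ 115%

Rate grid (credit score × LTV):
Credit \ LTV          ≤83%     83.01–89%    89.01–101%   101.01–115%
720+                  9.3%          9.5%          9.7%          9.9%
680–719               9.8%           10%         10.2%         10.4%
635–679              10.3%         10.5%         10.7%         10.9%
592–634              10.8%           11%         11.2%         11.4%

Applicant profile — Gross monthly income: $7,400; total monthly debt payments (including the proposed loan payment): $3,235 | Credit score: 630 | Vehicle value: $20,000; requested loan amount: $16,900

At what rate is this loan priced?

11%

Credit score 630 ≥ 592; DTI: 3,235 ÷ 7,400 = 43.7%, within the 45% cap
LTV = 16,900/20,000 = 84.5% ≤ 115%
Credit 630 → row 592–634; LTV 84.5% → column 83.01–89%. Grid cell → 11%.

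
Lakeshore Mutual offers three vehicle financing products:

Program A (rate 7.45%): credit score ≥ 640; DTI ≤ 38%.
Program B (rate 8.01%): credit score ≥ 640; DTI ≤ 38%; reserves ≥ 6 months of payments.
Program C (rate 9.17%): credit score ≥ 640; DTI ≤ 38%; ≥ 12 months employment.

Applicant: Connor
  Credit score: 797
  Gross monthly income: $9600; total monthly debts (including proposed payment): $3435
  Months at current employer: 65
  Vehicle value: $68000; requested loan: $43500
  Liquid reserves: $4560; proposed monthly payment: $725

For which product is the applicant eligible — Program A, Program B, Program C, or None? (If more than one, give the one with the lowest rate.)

Program A

DTI = 3,435/9,600 = 35.8%.
LTV = 43,500/68,000 = 64%.
Reserves = 4,560/725 = 6.3 months.
Program A: score 797 ≥ 640; DTI 35.8% ≤ 38% → qualifies.
Program B: score 797 ≥ 640; DTI 35.8% ≤ 38%; reserves 6.3 ≥ 6 mo → qualifies.
Program C: score 797 ≥ 640; DTI 35.8% ≤ 38%; employment 65 ≥ 12 mo → qualifies.
Qualifying: Program A, Program B, Program C. Lowest rate is 7.45% → Program A.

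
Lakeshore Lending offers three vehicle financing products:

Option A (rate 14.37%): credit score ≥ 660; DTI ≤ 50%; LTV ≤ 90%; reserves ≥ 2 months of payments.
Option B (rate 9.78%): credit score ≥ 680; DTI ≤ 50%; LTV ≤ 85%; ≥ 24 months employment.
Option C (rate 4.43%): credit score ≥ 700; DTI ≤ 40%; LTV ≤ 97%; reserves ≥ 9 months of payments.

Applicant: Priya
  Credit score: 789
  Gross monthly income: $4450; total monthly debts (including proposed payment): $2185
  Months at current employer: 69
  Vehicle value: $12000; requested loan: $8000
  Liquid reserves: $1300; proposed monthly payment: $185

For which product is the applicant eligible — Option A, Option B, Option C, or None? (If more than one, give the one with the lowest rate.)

Option B

DTI = 2,185/4,450 = 49.1%.
LTV = 8,000/12,000 = 66.7%.
Reserves = 1,300/185 = 7.0 months.
Option A: score 789 ≥ 660; DTI 49.1% ≤ 50%; LTV 66.7% ≤ 90%; reserves 7.0 ≥ 2 mo → qualifies.
Option B: score 789 ≥ 680; DTI 49.1% ≤ 50%; LTV 66.7% ≤ 85%; employment 69 ≥ 24 mo → qualifies.
Option C: score 789 ≥ 700; DTI 49.1% > 40%; LTV 66.7% ≤ 97%; reserves 7.0 < 9 mo → does not qualify.
Qualifying: Option A, Option B. Lowest rate is 9.78% → Option B.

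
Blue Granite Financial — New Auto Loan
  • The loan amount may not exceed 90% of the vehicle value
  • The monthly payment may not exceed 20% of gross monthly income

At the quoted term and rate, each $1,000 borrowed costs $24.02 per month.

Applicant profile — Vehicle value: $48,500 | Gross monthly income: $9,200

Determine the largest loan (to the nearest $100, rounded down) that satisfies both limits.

$43,600

Payment cap: 20% × $9,200 = $1,840/month.
At $24.02 per $1,000, that supports 1,840/24.02 × 1,000 ≈ $76,602 → $76,600.
LTV cap: 90% × $48,500 = $43,650 → $43,600.
Binding constraint: loan-to-value.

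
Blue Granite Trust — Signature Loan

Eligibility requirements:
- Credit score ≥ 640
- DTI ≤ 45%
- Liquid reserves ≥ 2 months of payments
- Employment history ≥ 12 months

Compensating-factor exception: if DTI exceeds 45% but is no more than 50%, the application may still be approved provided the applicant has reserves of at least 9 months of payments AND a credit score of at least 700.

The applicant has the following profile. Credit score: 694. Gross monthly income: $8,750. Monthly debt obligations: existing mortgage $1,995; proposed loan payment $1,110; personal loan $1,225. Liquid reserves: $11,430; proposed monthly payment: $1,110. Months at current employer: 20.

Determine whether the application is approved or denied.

Denied

Credit score 694 ≥ 640 (meets base)
Total debts = (1,995 + 1,110 + 1,225) = 4,330. DTI: 4,330 ÷ 8,750 = 49.5%, over the 45% base limit.
Liquid reserves cover 11,430/1,110 = 10.3 months — ≥ 2 required
Employment 20 ≥ 12 months
49.5% falls in the override range (45%–50%), so the compensating-factor test applies.
Override check — reserves: 10.3 mo (ok); score: 694 (below 700).
Override conditions not both satisfied; exception does not apply.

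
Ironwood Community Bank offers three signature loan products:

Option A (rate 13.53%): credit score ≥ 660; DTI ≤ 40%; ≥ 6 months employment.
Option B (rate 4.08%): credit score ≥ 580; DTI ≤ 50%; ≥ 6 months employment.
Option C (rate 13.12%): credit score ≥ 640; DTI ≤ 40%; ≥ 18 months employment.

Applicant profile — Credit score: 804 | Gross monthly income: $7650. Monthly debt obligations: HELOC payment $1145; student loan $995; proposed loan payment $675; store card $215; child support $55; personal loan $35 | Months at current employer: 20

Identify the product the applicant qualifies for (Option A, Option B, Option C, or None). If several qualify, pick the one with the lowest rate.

Option B

Total debts = (1,145 + 995 + 675 + 215 + 55 + 35) = 3,120; DTI = 3,120/7,650 = 40.8%.
Option A: score 804 ≥ 660; DTI 40.8% > 40%; employment 20 ≥ 6 mo → does not qualify.
Option B: score 804 ≥ 580; DTI 40.8% ≤ 50%; employment 20 ≥ 6 mo → qualifies.
Option C: score 804 ≥ 640; DTI 40.8% > 40%; employment 20 ≥ 18 mo → does not qualify.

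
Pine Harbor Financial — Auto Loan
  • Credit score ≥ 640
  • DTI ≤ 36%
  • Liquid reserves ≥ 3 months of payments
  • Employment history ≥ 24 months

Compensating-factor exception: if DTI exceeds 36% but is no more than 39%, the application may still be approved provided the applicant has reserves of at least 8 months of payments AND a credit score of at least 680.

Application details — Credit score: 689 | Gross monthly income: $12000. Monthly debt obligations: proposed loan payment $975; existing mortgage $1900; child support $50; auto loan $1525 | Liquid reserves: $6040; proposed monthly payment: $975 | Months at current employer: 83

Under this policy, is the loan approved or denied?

Denied

Credit score 689 ≥ 640 (meets base)
Total debts = (975 + 1,900 + 50 + 1,525) = 4,450. DTI: 4,450 ÷ 12,000 = 37.1%, over the 36% base limit.
Reserves: 6,040 ÷ 975 = 6.2 months (meets 3-month minimum)
Employment 83 ≥ 24 months
37.1% falls in the override range (36%–39%), so the compensating-factor test applies.
Override check — reserves: 6.2 mo (short of 8); score: 689 (ok).
Override conditions not both satisfied; exception does not apply.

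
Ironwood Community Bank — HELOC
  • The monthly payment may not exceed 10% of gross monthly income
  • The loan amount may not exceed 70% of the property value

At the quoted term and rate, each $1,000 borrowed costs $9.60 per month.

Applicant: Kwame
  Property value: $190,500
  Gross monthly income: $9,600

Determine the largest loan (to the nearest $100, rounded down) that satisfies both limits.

Payment cap: 10% × $9,600 = $960/month.
At $9.60 per $1,000, that supports 960/9.60 × 1,000 ≈ $100,000 → $100,000.
LTV cap: 70% × $190,500 = $133,350 → $133,300.
Binding constraint: payment-to-income.

$100,000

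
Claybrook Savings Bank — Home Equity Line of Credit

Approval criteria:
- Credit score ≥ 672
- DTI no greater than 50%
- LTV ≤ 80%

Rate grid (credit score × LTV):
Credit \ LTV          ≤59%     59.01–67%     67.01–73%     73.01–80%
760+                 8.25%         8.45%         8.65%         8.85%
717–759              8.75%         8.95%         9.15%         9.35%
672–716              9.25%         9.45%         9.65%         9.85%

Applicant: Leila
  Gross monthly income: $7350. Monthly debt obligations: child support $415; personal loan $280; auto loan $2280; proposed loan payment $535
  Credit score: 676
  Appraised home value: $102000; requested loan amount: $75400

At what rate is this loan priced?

Credit score 676 ≥ 672; Total monthly debts = (415 + 280 + 2,280 + 535) = 3,510. DTI = 3,510/7,350 = 47.8% ≤ 50%
LTV = 75,400/102,000 = 73.9% ≤ 80%
Row: 676 falls in 672–716. Column: 73.9% falls in 73.01–80%. Rate = 9.85%.

9.85%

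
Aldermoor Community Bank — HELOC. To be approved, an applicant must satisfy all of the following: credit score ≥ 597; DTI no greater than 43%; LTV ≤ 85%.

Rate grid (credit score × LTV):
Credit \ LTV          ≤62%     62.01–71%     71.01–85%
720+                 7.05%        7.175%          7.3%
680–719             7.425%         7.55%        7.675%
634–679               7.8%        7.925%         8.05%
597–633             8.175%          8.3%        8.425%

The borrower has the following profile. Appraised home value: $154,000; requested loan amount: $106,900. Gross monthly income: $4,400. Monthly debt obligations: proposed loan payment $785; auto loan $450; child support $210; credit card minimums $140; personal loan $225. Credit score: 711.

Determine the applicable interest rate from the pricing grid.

7.55%

Credit score 711 ≥ 597; Total monthly debts = (785 + 450 + 210 + 140 + 225) = 1,810. Debt-to-income = 1,810/4,400 = 41.1% — meets 43% limit
Loan-to-value = 106,900/154,000 = 69.4% — pass (85% max)
Score 711 is in the 680–719 band; LTV 69.4% is in the 62.01–71% band → 7.55%.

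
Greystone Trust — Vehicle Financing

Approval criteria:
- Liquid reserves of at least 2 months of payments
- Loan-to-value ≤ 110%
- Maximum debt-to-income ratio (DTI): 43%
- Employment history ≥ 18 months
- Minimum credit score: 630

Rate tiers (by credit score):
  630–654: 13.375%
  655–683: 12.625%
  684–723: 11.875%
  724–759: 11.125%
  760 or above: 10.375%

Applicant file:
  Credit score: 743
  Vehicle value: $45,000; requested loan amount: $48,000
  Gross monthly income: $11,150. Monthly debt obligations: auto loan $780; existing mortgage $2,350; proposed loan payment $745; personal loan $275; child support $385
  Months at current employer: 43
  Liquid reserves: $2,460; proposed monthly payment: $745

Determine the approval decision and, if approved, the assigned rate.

Credit score 743 ≥ 630 (meets minimum)
Total monthly debts = (780 + 2,350 + 745 + 275 + 385) = 4,535. DTI: 4,535 ÷ 11,150 = 40.7%, within the 43% cap
Employment 43 ≥ 18 months
Reserves: 2,460 ÷ 745 = 3.3 months (meets 2-month minimum)
LTV = 48,000/45,000 = 106.7% ≤ 110%
All requirements met. Score 743 falls in the 724–759 tier → 11.125%.

Approved at 11.125%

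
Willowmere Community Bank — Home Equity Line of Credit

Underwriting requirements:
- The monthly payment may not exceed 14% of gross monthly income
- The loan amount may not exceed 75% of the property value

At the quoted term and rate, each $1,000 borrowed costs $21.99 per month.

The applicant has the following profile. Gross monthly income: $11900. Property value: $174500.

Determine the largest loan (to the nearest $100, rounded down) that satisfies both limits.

Payment cap: 14% × $11,900 = $1,666/month.
At $21.99 per $1,000, that supports 1,666/21.99 × 1,000 ≈ $75,761 → $75,700.
LTV cap: 75% × $174,500 = $130,875 → $130,800.
Binding constraint: payment-to-income.

$75,700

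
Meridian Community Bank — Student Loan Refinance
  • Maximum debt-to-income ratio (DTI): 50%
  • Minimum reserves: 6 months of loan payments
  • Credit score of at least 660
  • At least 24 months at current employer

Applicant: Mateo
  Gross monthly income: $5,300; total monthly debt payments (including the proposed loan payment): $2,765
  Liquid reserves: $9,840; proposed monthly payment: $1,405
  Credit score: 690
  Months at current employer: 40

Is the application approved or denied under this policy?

DTI: 2,765 ÷ 5,300 = 52.2%, exceeds the 50% cap
Liquid reserves cover 9,840/1,405 = 7.0 months — ≥ 6 required
Credit score 690 ≥ 660 (meets)
Employment 40 ≥ 24 months
Fails on DTI.

Denied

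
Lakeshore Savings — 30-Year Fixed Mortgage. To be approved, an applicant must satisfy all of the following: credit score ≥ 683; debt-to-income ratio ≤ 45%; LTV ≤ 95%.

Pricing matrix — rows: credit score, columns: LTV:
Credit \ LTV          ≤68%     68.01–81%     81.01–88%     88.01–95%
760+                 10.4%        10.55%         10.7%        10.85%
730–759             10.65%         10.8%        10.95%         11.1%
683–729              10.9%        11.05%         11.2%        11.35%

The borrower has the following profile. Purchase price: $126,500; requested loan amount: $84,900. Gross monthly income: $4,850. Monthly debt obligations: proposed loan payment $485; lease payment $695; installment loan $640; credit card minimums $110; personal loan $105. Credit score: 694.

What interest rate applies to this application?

Credit score 694 ≥ 683; Total monthly debts = (485 + 695 + 640 + 110 + 105) = 2,035. DTI = 2,035/4,850 = 42% ≤ 45%
Loan-to-value = 84,900/126,500 = 67.1% — pass (95% max)
Credit 694 → row 683–729; LTV 67.1% → column ≤68%. Grid cell → 10.9%.

10.9%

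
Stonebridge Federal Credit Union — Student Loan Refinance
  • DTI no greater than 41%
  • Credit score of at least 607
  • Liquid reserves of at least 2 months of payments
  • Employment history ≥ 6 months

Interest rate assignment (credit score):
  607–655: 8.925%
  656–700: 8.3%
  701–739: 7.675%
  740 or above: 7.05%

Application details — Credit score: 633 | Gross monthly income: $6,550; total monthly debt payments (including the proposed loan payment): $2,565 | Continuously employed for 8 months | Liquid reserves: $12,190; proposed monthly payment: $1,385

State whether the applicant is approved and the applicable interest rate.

Credit score 633 ≥ 607 (meets minimum)
Reserves = 12,190/1,385 = 8.8 months ≥ 2
Employment 8 ≥ 6 months
DTI: 2,565 ÷ 6,550 = 39.2%, within the 41% cap
All requirements met. Score 633 falls in the 607–655 tier → 8.925%.

Approved at 8.925%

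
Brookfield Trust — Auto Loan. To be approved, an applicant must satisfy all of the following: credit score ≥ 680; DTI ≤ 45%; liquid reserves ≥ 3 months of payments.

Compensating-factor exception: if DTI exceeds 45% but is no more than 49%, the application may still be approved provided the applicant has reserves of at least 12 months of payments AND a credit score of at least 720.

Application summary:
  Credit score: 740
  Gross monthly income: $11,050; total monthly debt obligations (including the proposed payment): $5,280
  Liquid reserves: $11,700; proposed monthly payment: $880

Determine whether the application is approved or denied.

Approved

Credit score 740 ≥ 680 (meets base)
DTI: 5,280 ÷ 11,050 = 47.8%, over the 45% base limit.
Reserves: 11,700 ÷ 880 = 13.3 months (meets 3-month minimum)
47.8% falls in the override range (45%–49%), so the compensating-factor test applies.
Reserves 13.3 ≥ 12 months; credit score 740 ≥ 720.
Both compensating conditions met → exception applies.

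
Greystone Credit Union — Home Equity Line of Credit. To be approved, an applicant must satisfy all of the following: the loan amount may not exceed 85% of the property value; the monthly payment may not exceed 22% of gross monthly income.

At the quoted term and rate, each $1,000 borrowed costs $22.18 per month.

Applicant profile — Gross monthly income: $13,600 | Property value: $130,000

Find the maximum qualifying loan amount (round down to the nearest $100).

Payment cap: 22% × $13,600 = $2,992/month.
At $22.18 per $1,000, that supports 2,992/22.18 × 1,000 ≈ $134,896 → $134,800.
LTV cap: 85% × $130,000 = $110,500 → $110,500.
Binding constraint: loan-to-value.

$110,500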